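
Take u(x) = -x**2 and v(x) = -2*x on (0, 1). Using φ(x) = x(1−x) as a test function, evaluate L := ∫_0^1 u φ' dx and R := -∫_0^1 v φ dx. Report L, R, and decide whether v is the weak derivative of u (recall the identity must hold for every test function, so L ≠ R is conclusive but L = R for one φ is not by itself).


LHS = 1/6, RHS = 1/6. Yes, v = u' weakly.

u(x) = -x**2, classical derivative u'(x) = -2*x.
φ(x) = x(1−x), so φ'(x) = 1 - 2*x.
Note φ(0) = φ(1) = 0, so the boundary term u·φ vanishes.
LHS = ∫_0^1 u(x) φ'(x) dx = ∫_0^1 (2*x^3 - x^2) dx. Term by term:
  ∫_0^1 2*x^3 dx = 1/2;  ∫_0^1 -x^2 dx = -1/3.
Sum: 1/2 − 1/3 = 1/6.
So LHS = 1/6.
∫_0^1 v(x) φ(x) dx = ∫_0^1 (2*x^3 - 2*x^2) dx. Term by term:
  ∫_0^1 2*x^3 dx = 1/2;  ∫_0^1 -2*x^2 dx = -2/3.
Sum: 1/2 − 2/3 = -1/6.
So RHS = -∫_0^1 v(x) φ(x) dx = 1/6.
LHS = RHS, so the identity holds for this test φ.
Moreover u is smooth here and v(x) = u'(x) = -2*x pointwise, so the identity holds for every test function. Hence v is the weak derivative of u.


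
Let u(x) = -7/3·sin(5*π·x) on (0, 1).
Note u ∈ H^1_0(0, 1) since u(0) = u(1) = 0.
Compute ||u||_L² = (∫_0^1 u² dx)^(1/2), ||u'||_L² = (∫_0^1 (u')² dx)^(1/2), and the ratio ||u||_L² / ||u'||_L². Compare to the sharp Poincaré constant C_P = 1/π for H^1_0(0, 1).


||u||_L² / ||u'||_L² = 1/(5*π) < C_P = 1/π.

u(x) = -7/3·sin(5*π·x), so u'(x) = -35*π*cos(5*π*x)/3.
Writing u(x) = A·sin(kπx/L) with A = -7/3 and k = 5, use ∫_0^L sin²(kπx/L) dx = L/2 and ∫_0^L cos²(kπx/L) dx = L/2.
u² = 49/9·sin²(5*π·x) and (u')² = 1225*π^2/9·cos²(5*π·x), and each of sin², cos² integrates to L/2 = 1/2 over (0, 1).
∫_0^1 u² dx = 49/18, so ||u||_L² = 7*sqrt(2)/6.
∫_0^1 (u')² dx = 1225*π^2/18, so ||u'||_L² = 35*sqrt(2)*π/6.
Ratio ||u||_L² / ||u'||_L² = 1/(5*π).
Sharp Poincaré constant on H^1_0(0, 1) is C_P = L/π = 1/π, achieved by sin(π·x).
This is the k = 5 harmonic; the ratio L/(kπ) is strictly less than C_P = L/π, consistent with the sharp inequality ||u||_L² ≤ C_P ||u'||_L².


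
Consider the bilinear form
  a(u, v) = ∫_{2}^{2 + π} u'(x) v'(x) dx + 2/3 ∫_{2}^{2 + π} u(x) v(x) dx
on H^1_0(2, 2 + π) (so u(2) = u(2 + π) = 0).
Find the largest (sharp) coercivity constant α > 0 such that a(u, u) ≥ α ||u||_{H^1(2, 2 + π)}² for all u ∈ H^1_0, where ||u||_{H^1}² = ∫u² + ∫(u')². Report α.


α = 5/6

Coercivity of a(·,·) on H^1_0(2, 2 + π) means a(u, u) ≥ α ||u||_{H^1}² for every u ∈ H^1_0.
The interval has length L = π, and Poincaré/coercivity depend only on L. Here a(u, u) = ∫(u')² + (2/3)·∫u².
Here 0 < c = 2/3 < 1. The condition a(u,u) ≥ α||u||_{H^1}² reads (1−α)∫(u')² ≥ (α−c)∫u². Any admissible α is ≤ 1 (rapidly oscillating u have ∫u²/∫(u')² → 0), and α = 1 would force 0 ≥ (1−c)∫u², impossible since c < 1; so 1−α > 0. By the sharp Poincaré inequality on H^1_0 of an interval of length L, ∫(u')² ≥ (π/L)²∫u² with equality for the first sine mode sin(π(x−x₀)/L) (x₀ the left endpoint), so the inequality holds for all u iff (1−α)(π/L)² ≥ α − c, i.e. α ≤ ((π/L)² + c)/((π/L)² + 1) = (1 + c(L/π)²)/(1 + (L/π)²). With (π/L)² = 1 and c = 2/3, the largest admissible constant is α = ((π/L)² + c)/((π/L)² + 1).
Simplifying, α = 5/6.


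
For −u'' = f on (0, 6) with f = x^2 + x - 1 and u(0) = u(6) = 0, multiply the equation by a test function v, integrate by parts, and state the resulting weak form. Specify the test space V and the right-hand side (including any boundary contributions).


V = H^1_0(0, 6) (so v(0) = v(6) = 0); weak form: ∫_0^6 u'v' dx = ∫_0^6 (x^2 + x - 1) v dx for all v ∈ V.

Multiply both sides by a test function v and integrate from 0 to 6:
  ∫_0^6 −u''(x) v(x) dx = ∫_0^6 f(x) v(x) dx.
Integrate the LHS by parts once:
  ∫_0^6 −u'' v dx = −[u'(x) v(x)]_0^6 + ∫_0^6 u'(x) v'(x) dx.
Thus ∫_0^6 u'(x) v'(x) dx = ∫_0^6 f(x) v(x) dx + [u'(x) v(x)]_0^6.
Choose V so that boundary terms are either known or forced to vanish.
u is Dirichlet: u(0) = u(6) = 0. Let V = H^1_0(0, 6); then v(0) = v(6) = 0, and [u' v]_0^6 = 0.
Weak formulation: find u (satisfying any essential BC) such that ∫_0^6 u'(x) v'(x) dx = ∫_0^6 f v dx for all v ∈ V.
Substituting f(x) = x^2 + x - 1, the right-hand side is ∫_0^6 (x^2 + x - 1) v dx.


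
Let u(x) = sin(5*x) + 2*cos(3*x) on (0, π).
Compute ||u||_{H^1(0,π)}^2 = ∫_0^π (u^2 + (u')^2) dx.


||u||_{H^1(0,π)}^2 = 33*π

u'(x) = -6*sin(3*x) + 5*cos(5*x).
Expand u² and (u')² and integrate term by term on (0, π), using: for integers n ≥ 1, ∫_0^π sin²(nx) dx = ∫_0^π cos²(nx) dx = π/2; for n ≠ n', ∫_0^π sin(nx)sin(n'x) dx = ∫_0^π cos(nx)cos(n'x) dx = 0; and by product-to-sum, ∫_0^π sin(nx)cos(n'x) dx = ½∫_0^π [sin((n+n')x) + sin((n−n')x)] dx, which is 0 when n+n' is even and 2n/(n²−n'²) when n+n' is odd (it need not vanish on (0, π)).
  u² squared terms: (2)²·∫cos(3x)² dx = 4·π/2 = 2*π;  (1)²·∫sin(5x)² dx = 1·π/2 = π/2.
  u² cross terms: 2·(2)·(1)·∫cos(3x)·sin(5x) dx = 4·(0) = 0.
  So ∫_0^π u² dx = 2*π + π/2 + 0 = 5*π/2.
  (u')² squared terms: (-6)²·∫sin(3x)² dx = 36·π/2 = 18*π;  (5)²·∫cos(5x)² dx = 25·π/2 = 25*π/2.
  (u')² cross terms: 2·(-6)·(5)·∫sin(3x)·cos(5x) dx = -60·(0) = 0.
  So ∫_0^π (u')² dx = 18*π + 25*π/2 + 0 = 61*π/2.
||u||_{H^1}^2 = (5*π/2) + (61*π/2) = 33*π.


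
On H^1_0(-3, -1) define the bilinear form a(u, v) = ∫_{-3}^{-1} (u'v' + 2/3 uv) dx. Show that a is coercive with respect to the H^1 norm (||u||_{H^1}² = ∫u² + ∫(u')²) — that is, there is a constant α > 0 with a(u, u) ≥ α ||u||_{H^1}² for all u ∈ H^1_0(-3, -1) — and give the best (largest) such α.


α = (8/3 + π^2)/(4 + π^2)

Coercivity of a(·,·) on H^1_0(-3, -1) means a(u, u) ≥ α ||u||_{H^1}² for every u ∈ H^1_0.
The interval has length L = 2, and Poincaré/coercivity depend only on L. Here a(u, u) = ∫(u')² + (2/3)·∫u².
Here 0 < c = 2/3 < 1. The condition a(u,u) ≥ α||u||_{H^1}² reads (1−α)∫(u')² ≥ (α−c)∫u². Any admissible α is ≤ 1 (rapidly oscillating u have ∫u²/∫(u')² → 0), and α = 1 would force 0 ≥ (1−c)∫u², impossible since c < 1; so 1−α > 0. By the sharp Poincaré inequality on H^1_0 of an interval of length L, ∫(u')² ≥ (π/L)²∫u² with equality for the first sine mode sin(π(x−x₀)/L) (x₀ the left endpoint), so the inequality holds for all u iff (1−α)(π/L)² ≥ α − c, i.e. α ≤ ((π/L)² + c)/((π/L)² + 1) = (1 + c(L/π)²)/(1 + (L/π)²). With (π/L)² = π^2/4 and c = 2/3, the largest admissible constant is α = ((π/L)² + c)/((π/L)² + 1).
Simplifying, α = (8/3 + π^2)/(4 + π^2).


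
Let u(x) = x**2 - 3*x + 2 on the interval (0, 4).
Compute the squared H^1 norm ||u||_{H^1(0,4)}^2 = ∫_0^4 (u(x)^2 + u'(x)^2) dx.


||u||_{H^1}^2 = 652/15

The H^1 norm (squared) on an interval (0, L) is
  ||u||_{H^1}^2 = ∫_0^L u(x)^2 dx + ∫_0^L u'(x)^2 dx.
Compute u'(x) = 2*x - 3.
Then u(x)^2 = x**4 - 6*x**3 + 13*x**2 - 12*x + 4 and u'(x)^2 = 4*x**2 - 12*x + 9.
Integrate each monomial from 0 to 4 using ∫_0^4 c·x^n dx = c·4^(n+1)/(n+1):
  ∫_0^4 u(x)^2 dx = ∫_0^4 (x^4 - 6*x^3 + 13*x^2 - 12*x + 4) dx. Term by term:
    ∫_0^4 x^4 dx = 1024/5;  ∫_0^4 -6*x^3 dx = -384;  ∫_0^4 13*x^2 dx = 832/3;
    ∫_0^4 -12*x dx = -96;  ∫_0^4 4 dx = 16.
  Sum: 1024/5 − 384 + 832/3 − 96 + 16 = 272/15.
  ∫_0^4 u'(x)^2 dx = ∫_0^4 (4*x^2 - 12*x + 9) dx. Term by term:
    ∫_0^4 4*x^2 dx = 256/3;  ∫_0^4 -12*x dx = -96;  ∫_0^4 9 dx = 36.
  Sum: 256/3 − 96 + 36 = 76/3.
Adding: ||u||_{H^1}^2 = 272/15 + 76/3 = 652/15.


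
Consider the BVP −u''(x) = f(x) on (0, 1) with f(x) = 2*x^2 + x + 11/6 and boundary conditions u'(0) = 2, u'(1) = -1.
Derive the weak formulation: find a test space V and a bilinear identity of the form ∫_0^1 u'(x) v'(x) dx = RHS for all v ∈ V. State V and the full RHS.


V = H^1(0, 1) (v unrestricted at boundary; u is determined up to an additive constant); weak form: ∫_0^1 u'v' dx = ∫_0^1 (2*x^2 + x + 11/6) v dx − v(1) − 2·v(0) for all v ∈ V.

Multiply both sides by a test function v and integrate from 0 to 1:
  ∫_0^1 −u''(x) v(x) dx = ∫_0^1 f(x) v(x) dx.
Integrate the LHS by parts once:
  ∫_0^1 −u'' v dx = −[u'(x) v(x)]_0^1 + ∫_0^1 u'(x) v'(x) dx.
Thus ∫_0^1 u'(x) v'(x) dx = ∫_0^1 f(x) v(x) dx + [u'(x) v(x)]_0^1.
Choose V so that boundary terms are either known or forced to vanish.
u has inhomogeneous Neumann u'(0) = 2, u'(1) = -1. [u' v]_0^1 = (-1)·v(1) − (2)·v(0) = − v(1) − 2·v(0). Take V = H^1(0, 1); boundary term becomes part of RHS.
Weak formulation: find u (satisfying any essential BC) such that ∫_0^1 u'(x) v'(x) dx = ∫_0^1 f v dx − v(1) − 2·v(0) for all v ∈ V (Neumann data are natural BCs: they enter the RHS as boundary terms).
Substituting f(x) = 2*x^2 + x + 11/6, the right-hand side is ∫_0^1 (2*x^2 + x + 11/6) v dx − v(1) − 2·v(0).
Compatibility check (pure Neumann): taking v ≡ 1 ∈ V gives 0 = ∫_0^1 f dx + (-1) − (2), i.e. ∫_0^1 f dx must equal u'(0) − u'(1) = 3. Indeed ∫_0^1 (2*x^2 + x + 11/6) dx = 3, so the data are compatible. The solution is then unique only up to an additive constant (fix it e.g. by requiring ∫_0^1 u dx = 0).


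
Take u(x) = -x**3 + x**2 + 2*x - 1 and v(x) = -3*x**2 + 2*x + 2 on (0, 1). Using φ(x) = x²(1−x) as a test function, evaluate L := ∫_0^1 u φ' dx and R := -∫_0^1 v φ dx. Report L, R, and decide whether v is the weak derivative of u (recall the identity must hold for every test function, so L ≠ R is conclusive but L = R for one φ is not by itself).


LHS = -1/6, RHS = -1/6. Yes, v = u' weakly.

u(x) = -x**3 + x**2 + 2*x - 1, classical derivative u'(x) = -3*x**2 + 2*x + 2.
φ(x) = x²(1−x), so φ'(x) = x*(2 - 3*x).
Note φ(0) = φ(1) = 0, so the boundary term u·φ vanishes.
LHS = ∫_0^1 u(x) φ'(x) dx = ∫_0^1 (3*x^5 - 5*x^4 - 4*x^3 + 7*x^2 - 2*x) dx. Term by term:
  ∫_0^1 3*x^5 dx = 1/2;  ∫_0^1 -5*x^4 dx = -1;  ∫_0^1 -4*x^3 dx = -1;
  ∫_0^1 7*x^2 dx = 7/3;  ∫_0^1 -2*x dx = -1.
Sum: 1/2 − 1 − 1 + 7/3 − 1 = -1/6.
So LHS = -1/6.
∫_0^1 v(x) φ(x) dx = ∫_0^1 (3*x^5 - 5*x^4 + 2*x^2) dx. Term by term:
  ∫_0^1 3*x^5 dx = 1/2;  ∫_0^1 -5*x^4 dx = -1;  ∫_0^1 2*x^2 dx = 2/3.
Sum: 1/2 − 1 + 2/3 = 1/6.
So RHS = -∫_0^1 v(x) φ(x) dx = -1/6.
LHS = RHS, so the identity holds for this test φ.
Moreover u is smooth here and v(x) = u'(x) = -3*x**2 + 2*x + 2 pointwise, so the identity holds for every test function. Hence v is the weak derivative of u.


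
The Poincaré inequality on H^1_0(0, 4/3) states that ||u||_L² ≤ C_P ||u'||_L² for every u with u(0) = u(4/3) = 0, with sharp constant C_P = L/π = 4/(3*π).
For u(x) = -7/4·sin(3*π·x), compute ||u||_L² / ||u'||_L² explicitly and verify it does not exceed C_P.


||u||_L² / ||u'||_L² = 1/(3*π) < C_P = 4/(3*π).

u(x) = -7/4·sin(3*π·x), so u'(x) = -21*π*cos(3*π*x)/4.
Writing u(x) = A·sin(kπx/L) with A = -7/4 and k = 4, use ∫_0^L sin²(kπx/L) dx = L/2 and ∫_0^L cos²(kπx/L) dx = L/2.
u² = 49/16·sin²(3*π·x) and (u')² = 441*π^2/16·cos²(3*π·x), and each of sin², cos² integrates to L/2 = 2/3 over (0, 4/3).
∫_0^4/3 u² dx = 49/24, so ||u||_L² = 7*sqrt(6)/12.
∫_0^4/3 (u')² dx = 147*π^2/8, so ||u'||_L² = 7*sqrt(6)*π/4.
Ratio ||u||_L² / ||u'||_L² = 1/(3*π).
Sharp Poincaré constant on H^1_0(0, 4/3) is C_P = L/π = 4/(3*π), achieved by sin(3*π/4·x).
This is the k = 4 harmonic; the ratio L/(kπ) is strictly less than C_P = L/π, consistent with the sharp inequality ||u||_L² ≤ C_P ||u'||_L².


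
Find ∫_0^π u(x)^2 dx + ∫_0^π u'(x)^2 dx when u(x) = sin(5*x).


||u||_{H^1(0,π)}^2 = 13*π

u'(x) = 5*cos(5*x).
Expand u² and (u')² and integrate term by term on (0, π), using: for integers n ≥ 1, ∫_0^π sin²(nx) dx = ∫_0^π cos²(nx) dx = π/2; for n ≠ n', ∫_0^π sin(nx)sin(n'x) dx = ∫_0^π cos(nx)cos(n'x) dx = 0; and by product-to-sum, ∫_0^π sin(nx)cos(n'x) dx = ½∫_0^π [sin((n+n')x) + sin((n−n')x)] dx, which is 0 when n+n' is even and 2n/(n²−n'²) when n+n' is odd (it need not vanish on (0, π)).
  u² squared terms: (1)²·∫sin(5x)² dx = 1·π/2 = π/2.
  So ∫_0^π u² dx = π/2.
  (u')² squared terms: (5)²·∫cos(5x)² dx = 25·π/2 = 25*π/2.
  So ∫_0^π (u')² dx = 25*π/2.
||u||_{H^1}^2 = (π/2) + (25*π/2) = 13*π.


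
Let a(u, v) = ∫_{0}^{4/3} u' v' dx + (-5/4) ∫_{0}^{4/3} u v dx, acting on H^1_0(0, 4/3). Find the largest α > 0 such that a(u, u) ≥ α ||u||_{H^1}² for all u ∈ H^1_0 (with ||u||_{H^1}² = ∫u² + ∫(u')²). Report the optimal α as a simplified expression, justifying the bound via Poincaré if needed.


α = (-20 + 9*π^2)/(16 + 9*π^2)

Coercivity of a(·,·) on H^1_0(0, 4/3) means a(u, u) ≥ α ||u||_{H^1}² for every u ∈ H^1_0.
The interval has length L = 4/3, and Poincaré/coercivity depend only on L. Here a(u, u) = ∫(u')² + (-5/4)·∫u².
Here c = -5/4 < 0 with |c| < (π/L)² = 9*π^2/16, so coercivity still holds. The condition a(u,u) ≥ α||u||_{H^1}² reads (1−α)∫(u')² ≥ (α−c)∫u². Any admissible α is ≤ 1 (rapidly oscillating u have ∫u²/∫(u')² → 0), and α = 1 would force 0 ≥ (1−c)∫u², impossible since c < 1; so 1−α > 0. By the sharp Poincaré inequality on H^1_0 of an interval of length L, ∫(u')² ≥ (π/L)²∫u² with equality for the first sine mode sin(π(x−x₀)/L) (x₀ the left endpoint), so the inequality holds for all u iff (1−α)(π/L)² ≥ α − c, i.e. α ≤ ((π/L)² + c)/((π/L)² + 1) = (1 + c(L/π)²)/(1 + (L/π)²). (Direct route, valid since c ≤ 0: Poincaré gives c∫u² ≥ c(L/π)²∫(u')², so a(u,u) ≥ (1 + c(L/π)²)∫(u')², while ||u||_{H^1}² ≤ (1 + (L/π)²)∫(u')²; dividing yields the same α.) With (π/L)² = 9*π^2/16 and c = -5/4, the largest admissible constant is α = ((π/L)² + c)/((π/L)² + 1).
Simplifying, α = (-20 + 9*π^2)/(16 + 9*π^2).


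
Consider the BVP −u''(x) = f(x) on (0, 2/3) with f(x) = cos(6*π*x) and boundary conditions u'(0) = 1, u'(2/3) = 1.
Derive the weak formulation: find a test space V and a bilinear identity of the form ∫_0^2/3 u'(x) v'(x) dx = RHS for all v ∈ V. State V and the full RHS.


V = H^1(0, 2/3) (v unrestricted at boundary; u is determined up to an additive constant); weak form: ∫_0^2/3 u'v' dx = ∫_0^2/3 (cos(6*π*x)) v dx + v(2/3) − v(0) for all v ∈ V.

Multiply both sides by a test function v and integrate from 0 to 2/3:
  ∫_0^2/3 −u''(x) v(x) dx = ∫_0^2/3 f(x) v(x) dx.
Integrate the LHS by parts once:
  ∫_0^2/3 −u'' v dx = −[u'(x) v(x)]_0^2/3 + ∫_0^2/3 u'(x) v'(x) dx.
Thus ∫_0^2/3 u'(x) v'(x) dx = ∫_0^2/3 f(x) v(x) dx + [u'(x) v(x)]_0^2/3.
Choose V so that boundary terms are either known or forced to vanish.
u has inhomogeneous Neumann u'(0) = 1, u'(2/3) = 1. [u' v]_0^2/3 = (1)·v(2/3) − (1)·v(0) = v(2/3) − v(0). Take V = H^1(0, 2/3); boundary term becomes part of RHS.
Weak formulation: find u (satisfying any essential BC) such that ∫_0^2/3 u'(x) v'(x) dx = ∫_0^2/3 f v dx + v(2/3) − v(0) for all v ∈ V (Neumann data are natural BCs: they enter the RHS as boundary terms).
Substituting f(x) = cos(6*π*x), the right-hand side is ∫_0^2/3 (cos(6*π*x)) v dx + v(2/3) − v(0).
Compatibility check (pure Neumann): taking v ≡ 1 ∈ V gives 0 = ∫_0^2/3 f dx + (1) − (1), i.e. ∫_0^2/3 f dx must equal u'(0) − u'(2/3) = 0. Indeed ∫_0^2/3 (cos(6*π*x)) dx = 0, so the data are compatible. The solution is then unique only up to an additive constant (fix it e.g. by requiring ∫_0^2/3 u dx = 0).


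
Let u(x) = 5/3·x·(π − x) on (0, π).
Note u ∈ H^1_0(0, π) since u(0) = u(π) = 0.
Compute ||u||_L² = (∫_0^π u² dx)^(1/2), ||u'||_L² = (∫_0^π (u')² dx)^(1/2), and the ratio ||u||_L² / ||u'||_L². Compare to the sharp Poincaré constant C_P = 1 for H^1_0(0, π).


||u||_L² / ||u'||_L² = sqrt(10)*π/10 < C_P = 1.

u(x) = 5/3·x·(π − x), so u'(x) = -10*x/3 + 5*π/3.
u(x) = 5/3·x·(π − x) vanishes at x = 0 and x = π, so u ∈ H^1_0(0, π). Differentiate via the product rule and integrate the resulting polynomials term by term.
  ∫_0^π u² dx = ∫_0^π (25*x^4/9 - 50*π*x^3/9 + 25*π^2*x^2/9) dx. Term by term:
    ∫_0^π 25*x^4/9 dx = 5*π^5/9;  ∫_0^π -50*π*x^3/9 dx = -25*π^5/18;  ∫_0^π 25*π^2*x^2/9 dx = 25*π^5/27.
  Sum: 5*π^5/9 − 25*π^5/18 + 25*π^5/27 = 5*π^5/54.
  ∫_0^π (u')² dx = ∫_0^π (100*x^2/9 - 100*π*x/9 + 25*π^2/9) dx. Term by term:
    ∫_0^π 100*x^2/9 dx = 100*π^3/27;  ∫_0^π -100*π*x/9 dx = -50*π^3/9;  ∫_0^π 25*π^2/9 dx = 25*π^3/9.
  Sum: 100*π^3/27 − 50*π^3/9 + 25*π^3/9 = 25*π^3/27.
∫_0^π u² dx = 5*π^5/54, so ||u||_L² = sqrt(30)*π^(5/2)/18.
∫_0^π (u')² dx = 25*π^3/27, so ||u'||_L² = 5*sqrt(3)*π^(3/2)/9.
Ratio ||u||_L² / ||u'||_L² = sqrt(10)*π/10.
Sharp Poincaré constant on H^1_0(0, π) is C_P = L/π = 1, achieved by sin(x).
A polynomial bump cannot attain the sharp Poincaré constant (only the first sine eigenfunction does), so the ratio is strictly less than C_P, consistent with ||u||_L² ≤ C_P ||u'||_L².


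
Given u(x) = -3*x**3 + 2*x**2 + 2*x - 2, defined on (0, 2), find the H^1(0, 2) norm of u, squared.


||u||_{H^1}^2 = 9232/35

The H^1 norm (squared) on an interval (0, L) is
  ||u||_{H^1}^2 = ∫_0^L u(x)^2 dx + ∫_0^L u'(x)^2 dx.
Compute u'(x) = -9*x**2 + 4*x + 2.
Then u(x)^2 = 9*x**6 - 12*x**5 - 8*x**4 + 20*x**3 - 4*x**2 - 8*x + 4 and u'(x)^2 = 81*x**4 - 72*x**3 - 20*x**2 + 16*x + 4.
Integrate each monomial from 0 to 2 using ∫_0^2 c·x^n dx = c·2^(n+1)/(n+1):
  ∫_0^2 u(x)^2 dx = ∫_0^2 (9*x^6 - 12*x^5 - 8*x^4 + 20*x^3 - 4*x^2 - 8*x + 4) dx. Term by term:
    ∫_0^2 9*x^6 dx = 1152/7;  ∫_0^2 -12*x^5 dx = -128;  ∫_0^2 -8*x^4 dx = -256/5;
    ∫_0^2 20*x^3 dx = 80;  ∫_0^2 -4*x^2 dx = -32/3;  ∫_0^2 -8*x dx = -16;
    ∫_0^2 4 dx = 8.
  Sum: 1152/7 − 128 − 256/5 + 80 − 32/3 − 16 + 8 = 4904/105.
  ∫_0^2 u'(x)^2 dx = ∫_0^2 (81*x^4 - 72*x^3 - 20*x^2 + 16*x + 4) dx. Term by term:
    ∫_0^2 81*x^4 dx = 2592/5;  ∫_0^2 -72*x^3 dx = -288;  ∫_0^2 -20*x^2 dx = -160/3;
    ∫_0^2 16*x dx = 32;  ∫_0^2 4 dx = 8.
  Sum: 2592/5 − 288 − 160/3 + 32 + 8 = 3256/15.
Adding: ||u||_{H^1}^2 = 4904/105 + 3256/15 = 9232/35.


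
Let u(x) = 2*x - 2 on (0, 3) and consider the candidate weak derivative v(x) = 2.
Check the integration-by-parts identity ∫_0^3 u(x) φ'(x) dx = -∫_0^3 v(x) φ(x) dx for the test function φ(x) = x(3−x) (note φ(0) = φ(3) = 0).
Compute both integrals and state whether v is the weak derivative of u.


LHS = -9, RHS = -9. Yes, v = u' weakly.

u(x) = 2*x - 2, classical derivative u'(x) = 2.
φ(x) = x(3−x), so φ'(x) = 3 - 2*x.
Note φ(0) = φ(3) = 0, so the boundary term u·φ vanishes.
LHS = ∫_0^3 u(x) φ'(x) dx = ∫_0^3 (-4*x^2 + 10*x - 6) dx. Term by term:
  ∫_0^3 -4*x^2 dx = -36;  ∫_0^3 10*x dx = 45;  ∫_0^3 -6 dx = -18.
Sum: -36 + 45 − 18 = -9.
So LHS = -9.
∫_0^3 v(x) φ(x) dx = ∫_0^3 (-2*x^2 + 6*x) dx. Term by term:
  ∫_0^3 -2*x^2 dx = -18;  ∫_0^3 6*x dx = 27.
Sum: -18 + 27 = 9.
So RHS = -∫_0^3 v(x) φ(x) dx = -9.
LHS = RHS, so the identity holds for this test φ.
Moreover u is smooth here and v(x) = u'(x) = 2 pointwise, so the identity holds for every test function. Hence v is the weak derivative of u.


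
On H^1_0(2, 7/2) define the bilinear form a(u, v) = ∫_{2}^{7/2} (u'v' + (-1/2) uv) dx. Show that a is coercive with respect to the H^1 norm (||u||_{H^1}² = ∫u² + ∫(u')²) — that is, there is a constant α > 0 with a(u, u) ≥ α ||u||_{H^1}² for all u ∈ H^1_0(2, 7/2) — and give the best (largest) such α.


α = (-9 + 8*π^2)/(2*(9 + 4*π^2))

Coercivity of a(·,·) on H^1_0(2, 7/2) means a(u, u) ≥ α ||u||_{H^1}² for every u ∈ H^1_0.
The interval has length L = 3/2, and Poincaré/coercivity depend only on L. Here a(u, u) = ∫(u')² + (-1/2)·∫u².
Here c = -1/2 < 0 with |c| < (π/L)² = 4*π^2/9, so coercivity still holds. The condition a(u,u) ≥ α||u||_{H^1}² reads (1−α)∫(u')² ≥ (α−c)∫u². Any admissible α is ≤ 1 (rapidly oscillating u have ∫u²/∫(u')² → 0), and α = 1 would force 0 ≥ (1−c)∫u², impossible since c < 1; so 1−α > 0. By the sharp Poincaré inequality on H^1_0 of an interval of length L, ∫(u')² ≥ (π/L)²∫u² with equality for the first sine mode sin(π(x−x₀)/L) (x₀ the left endpoint), so the inequality holds for all u iff (1−α)(π/L)² ≥ α − c, i.e. α ≤ ((π/L)² + c)/((π/L)² + 1) = (1 + c(L/π)²)/(1 + (L/π)²). (Direct route, valid since c ≤ 0: Poincaré gives c∫u² ≥ c(L/π)²∫(u')², so a(u,u) ≥ (1 + c(L/π)²)∫(u')², while ||u||_{H^1}² ≤ (1 + (L/π)²)∫(u')²; dividing yields the same α.) With (π/L)² = 4*π^2/9 and c = -1/2, the largest admissible constant is α = ((π/L)² + c)/((π/L)² + 1).
Simplifying, α = (-9 + 8*π^2)/(2*(9 + 4*π^2)).


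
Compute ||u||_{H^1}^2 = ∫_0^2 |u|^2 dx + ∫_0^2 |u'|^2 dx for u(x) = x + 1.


||u||_{H^1}^2 = 32/3

The H^1 norm (squared) on an interval (0, L) is
  ||u||_{H^1}^2 = ∫_0^L u(x)^2 dx + ∫_0^L u'(x)^2 dx.
Compute u'(x) = 1.
Then u(x)^2 = x**2 + 2*x + 1 and u'(x)^2 = 1.
Integrate each monomial from 0 to 2 using ∫_0^2 c·x^n dx = c·2^(n+1)/(n+1):
  ∫_0^2 u(x)^2 dx = ∫_0^2 (x^2 + 2*x + 1) dx. Term by term:
    ∫_0^2 x^2 dx = 8/3;  ∫_0^2 2*x dx = 4;  ∫_0^2 1 dx = 2.
  Sum: 8/3 + 4 + 2 = 26/3.
  ∫_0^2 u'(x)^2 dx = ∫_0^2 (1) dx. Term by term:
    ∫_0^2 1 dx = 2.
Adding: ||u||_{H^1}^2 = 26/3 + 2 = 32/3.


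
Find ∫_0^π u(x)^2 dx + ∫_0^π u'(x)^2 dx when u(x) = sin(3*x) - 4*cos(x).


||u||_{H^1(0,π)}^2 = 21*π

u'(x) = 4*sin(x) + 3*cos(3*x).
Expand u² and (u')² and integrate term by term on (0, π), using: for integers n ≥ 1, ∫_0^π sin²(nx) dx = ∫_0^π cos²(nx) dx = π/2; for n ≠ n', ∫_0^π sin(nx)sin(n'x) dx = ∫_0^π cos(nx)cos(n'x) dx = 0; and by product-to-sum, ∫_0^π sin(nx)cos(n'x) dx = ½∫_0^π [sin((n+n')x) + sin((n−n')x)] dx, which is 0 when n+n' is even and 2n/(n²−n'²) when n+n' is odd (it need not vanish on (0, π)).
  u² squared terms: (-4)²·∫cos(x)² dx = 16·π/2 = 8*π;  (1)²·∫sin(3x)² dx = 1·π/2 = π/2.
  u² cross terms: 2·(-4)·(1)·∫cos(x)·sin(3x) dx = -8·(0) = 0.
  So ∫_0^π u² dx = 8*π + π/2 + 0 = 17*π/2.
  (u')² squared terms: (3)²·∫cos(3x)² dx = 9·π/2 = 9*π/2;  (4)²·∫sin(x)² dx = 16·π/2 = 8*π.
  (u')² cross terms: 2·(3)·(4)·∫cos(3x)·sin(x) dx = 24·(0) = 0.
  So ∫_0^π (u')² dx = 9*π/2 + 8*π + 0 = 25*π/2.
||u||_{H^1}^2 = (17*π/2) + (25*π/2) = 21*π.


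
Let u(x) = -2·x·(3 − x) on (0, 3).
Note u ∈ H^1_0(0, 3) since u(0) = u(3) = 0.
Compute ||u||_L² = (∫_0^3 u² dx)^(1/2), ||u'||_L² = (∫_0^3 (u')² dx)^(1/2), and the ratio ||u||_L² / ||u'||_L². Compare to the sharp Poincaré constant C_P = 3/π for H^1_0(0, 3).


||u||_L² / ||u'||_L² = 3*sqrt(10)/10 < C_P = 3/π.

u(x) = -2·x·(3 − x), so u'(x) = 4*x - 6.
u(x) = -2·x·(3 − x) vanishes at x = 0 and x = 3, so u ∈ H^1_0(0, 3). Differentiate via the product rule and integrate the resulting polynomials term by term.
  ∫_0^3 u² dx = ∫_0^3 (4*x^4 - 24*x^3 + 36*x^2) dx. Term by term:
    ∫_0^3 4*x^4 dx = 972/5;  ∫_0^3 -24*x^3 dx = -486;  ∫_0^3 36*x^2 dx = 324.
  Sum: 972/5 − 486 + 324 = 162/5.
  ∫_0^3 (u')² dx = ∫_0^3 (16*x^2 - 48*x + 36) dx. Term by term:
    ∫_0^3 16*x^2 dx = 144;  ∫_0^3 -48*x dx = -216;  ∫_0^3 36 dx = 108.
  Sum: 144 − 216 + 108 = 36.
∫_0^3 u² dx = 162/5, so ||u||_L² = 9*sqrt(10)/5.
∫_0^3 (u')² dx = 36, so ||u'||_L² = 6.
Ratio ||u||_L² / ||u'||_L² = 3*sqrt(10)/10.
Sharp Poincaré constant on H^1_0(0, 3) is C_P = L/π = 3/π, achieved by sin(π/3·x).
A polynomial bump cannot attain the sharp Poincaré constant (only the first sine eigenfunction does), so the ratio is strictly less than C_P, consistent with ||u||_L² ≤ C_P ||u'||_L².


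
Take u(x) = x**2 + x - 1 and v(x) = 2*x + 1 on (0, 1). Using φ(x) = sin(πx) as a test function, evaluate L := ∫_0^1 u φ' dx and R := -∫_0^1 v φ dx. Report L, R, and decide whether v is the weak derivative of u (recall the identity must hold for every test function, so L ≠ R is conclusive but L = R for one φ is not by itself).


LHS = -4/π, RHS = -4/π. Yes, v = u' weakly.

u(x) = x**2 + x - 1, classical derivative u'(x) = 2*x + 1.
φ(x) = sin(πx), so φ'(x) = π*cos(π*x).
Note φ(0) = φ(1) = 0, so the boundary term u·φ vanishes.
LHS = ∫_0^1 u(x) φ'(x) dx = ∫_0^1 (π*x^2*cos(π*x) + π*x*cos(π*x) - π*cos(π*x)) dx. Term by term:
  ∫_0^1 -π*cos(π*x) dx = 0;  ∫_0^1 π*x*cos(π*x) dx = -2/π;  ∫_0^1 π*x^2*cos(π*x) dx = -2/π.
Sum: 0 − 2/π − 2/π = -4/π.
So LHS = -4/π.
∫_0^1 v(x) φ(x) dx = ∫_0^1 (2*x*sin(π*x) + sin(π*x)) dx. Term by term:
  ∫_0^1 2*x*sin(π*x) dx = 2/π;  ∫_0^1 sin(π*x) dx = 2/π.
Sum: 2/π + 2/π = 4/π.
So RHS = -∫_0^1 v(x) φ(x) dx = -4/π.
LHS = RHS, so the identity holds for this test φ.
Moreover u is smooth here and v(x) = u'(x) = 2*x + 1 pointwise, so the identity holds for every test function. Hence v is the weak derivative of u.


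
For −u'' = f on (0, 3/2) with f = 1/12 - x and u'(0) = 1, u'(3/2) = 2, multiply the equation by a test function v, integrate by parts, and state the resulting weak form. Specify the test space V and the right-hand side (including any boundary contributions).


V = H^1(0, 3/2) (v unrestricted at boundary; u is determined up to an additive constant); weak form: ∫_0^3/2 u'v' dx = ∫_0^3/2 (1/12 - x) v dx + 2·v(3/2) − v(0) for all v ∈ V.

Multiply both sides by a test function v and integrate from 0 to 3/2:
  ∫_0^3/2 −u''(x) v(x) dx = ∫_0^3/2 f(x) v(x) dx.
Integrate the LHS by parts once:
  ∫_0^3/2 −u'' v dx = −[u'(x) v(x)]_0^3/2 + ∫_0^3/2 u'(x) v'(x) dx.
Thus ∫_0^3/2 u'(x) v'(x) dx = ∫_0^3/2 f(x) v(x) dx + [u'(x) v(x)]_0^3/2.
Choose V so that boundary terms are either known or forced to vanish.
u has inhomogeneous Neumann u'(0) = 1, u'(3/2) = 2. [u' v]_0^3/2 = (2)·v(3/2) − (1)·v(0) = 2·v(3/2) − v(0). Take V = H^1(0, 3/2); boundary term becomes part of RHS.
Weak formulation: find u (satisfying any essential BC) such that ∫_0^3/2 u'(x) v'(x) dx = ∫_0^3/2 f v dx + 2·v(3/2) − v(0) for all v ∈ V (Neumann data are natural BCs: they enter the RHS as boundary terms).
Substituting f(x) = 1/12 - x, the right-hand side is ∫_0^3/2 (1/12 - x) v dx + 2·v(3/2) − v(0).
Compatibility check (pure Neumann): taking v ≡ 1 ∈ V gives 0 = ∫_0^3/2 f dx + (2) − (1), i.e. ∫_0^3/2 f dx must equal u'(0) − u'(3/2) = -1. Indeed ∫_0^3/2 (1/12 - x) dx = -1, so the data are compatible. The solution is then unique only up to an additive constant (fix it e.g. by requiring ∫_0^3/2 u dx = 0).


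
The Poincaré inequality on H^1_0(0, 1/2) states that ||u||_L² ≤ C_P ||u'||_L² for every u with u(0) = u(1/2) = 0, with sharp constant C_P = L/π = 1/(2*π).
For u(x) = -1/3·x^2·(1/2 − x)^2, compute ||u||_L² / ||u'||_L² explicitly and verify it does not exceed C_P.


||u||_L² / ||u'||_L² = sqrt(3)/12 < C_P = 1/(2*π).

u(x) = -1/3·x^2·(1/2 − x)^2, so u'(x) = x*(-8*x^2 + 6*x - 1)/6.
u(x) = -1/3·x^2·(1/2 − x)^2 vanishes at x = 0 and x = 1/2, so u ∈ H^1_0(0, 1/2). Differentiate via the product rule and integrate the resulting polynomials term by term.
  ∫_0^1/2 u² dx = ∫_0^1/2 (x^8/9 - 2*x^7/9 + x^6/6 - x^5/18 + x^4/144) dx. Term by term:
    ∫_0^1/2 x^8/9 dx = 1/41472;  ∫_0^1/2 -2*x^7/9 dx = -1/9216;  ∫_0^1/2 x^6/6 dx = 1/5376;
    ∫_0^1/2 -x^5/18 dx = -1/6912;  ∫_0^1/2 x^4/144 dx = 1/23040.
  Sum: 1/41472 − 1/9216 + 1/5376 − 1/6912 + 1/23040 = 1/2903040.
  ∫_0^1/2 (u')² dx = ∫_0^1/2 (16*x^6/9 - 8*x^5/3 + 13*x^4/9 - x^3/3 + x^2/36) dx. Term by term:
    ∫_0^1/2 16*x^6/9 dx = 1/504;  ∫_0^1/2 -8*x^5/3 dx = -1/144;  ∫_0^1/2 13*x^4/9 dx = 13/1440;
    ∫_0^1/2 -x^3/3 dx = -1/192;  ∫_0^1/2 x^2/36 dx = 1/864.
  Sum: 1/504 − 1/144 + 13/1440 − 1/192 + 1/864 = 1/60480.
∫_0^1/2 u² dx = 1/2903040, so ||u||_L² = sqrt(35)/10080.
∫_0^1/2 (u')² dx = 1/60480, so ||u'||_L² = sqrt(105)/2520.
Ratio ||u||_L² / ||u'||_L² = sqrt(3)/12.
Sharp Poincaré constant on H^1_0(0, 1/2) is C_P = L/π = 1/(2*π), achieved by sin(2*π·x).
A polynomial bump cannot attain the sharp Poincaré constant (only the first sine eigenfunction does), so the ratio is strictly less than C_P, consistent with ||u||_L² ≤ C_P ||u'||_L².


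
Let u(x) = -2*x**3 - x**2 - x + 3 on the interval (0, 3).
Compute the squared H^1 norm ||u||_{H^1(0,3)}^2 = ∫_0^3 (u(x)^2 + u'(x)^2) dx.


||u||_{H^1}^2 = 289227/70

The H^1 norm (squared) on an interval (0, L) is
  ||u||_{H^1}^2 = ∫_0^L u(x)^2 dx + ∫_0^L u'(x)^2 dx.
Compute u'(x) = -6*x**2 - 2*x - 1.
Then u(x)^2 = 4*x**6 + 4*x**5 + 5*x**4 - 10*x**3 - 5*x**2 - 6*x + 9 and u'(x)^2 = 36*x**4 + 24*x**3 + 16*x**2 + 4*x + 1.
Integrate each monomial from 0 to 3 using ∫_0^3 c·x^n dx = c·3^(n+1)/(n+1):
  ∫_0^3 u(x)^2 dx = ∫_0^3 (4*x^6 + 4*x^5 + 5*x^4 - 10*x^3 - 5*x^2 - 6*x + 9) dx. Term by term:
    ∫_0^3 4*x^6 dx = 8748/7;  ∫_0^3 4*x^5 dx = 486;  ∫_0^3 5*x^4 dx = 243;
    ∫_0^3 -10*x^3 dx = -405/2;  ∫_0^3 -5*x^2 dx = -45;  ∫_0^3 -6*x dx = -27;
    ∫_0^3 9 dx = 27.
  Sum: 8748/7 + 486 + 243 − 405/2 − 45 − 27 + 27 = 24237/14.
  ∫_0^3 u'(x)^2 dx = ∫_0^3 (36*x^4 + 24*x^3 + 16*x^2 + 4*x + 1) dx. Term by term:
    ∫_0^3 36*x^4 dx = 8748/5;  ∫_0^3 24*x^3 dx = 486;  ∫_0^3 16*x^2 dx = 144;
    ∫_0^3 4*x dx = 18;  ∫_0^3 1 dx = 3.
  Sum: 8748/5 + 486 + 144 + 18 + 3 = 12003/5.
Adding: ||u||_{H^1}^2 = 24237/14 + 12003/5 = 289227/70.


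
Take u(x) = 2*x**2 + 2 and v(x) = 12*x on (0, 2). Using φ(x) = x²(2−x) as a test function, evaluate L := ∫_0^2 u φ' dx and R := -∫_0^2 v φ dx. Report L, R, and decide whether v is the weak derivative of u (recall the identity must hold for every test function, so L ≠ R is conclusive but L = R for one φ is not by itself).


LHS = -32/5, RHS = -96/5. No, v is not the weak derivative of u.

u(x) = 2*x**2 + 2, classical derivative u'(x) = 4*x.
φ(x) = x²(2−x), so φ'(x) = x*(4 - 3*x).
Note φ(0) = φ(2) = 0, so the boundary term u·φ vanishes.
LHS = ∫_0^2 u(x) φ'(x) dx = ∫_0^2 (-6*x^4 + 8*x^3 - 6*x^2 + 8*x) dx. Term by term:
  ∫_0^2 -6*x^4 dx = -192/5;  ∫_0^2 8*x^3 dx = 32;  ∫_0^2 -6*x^2 dx = -16;
  ∫_0^2 8*x dx = 16.
Sum: -192/5 + 32 − 16 + 16 = -32/5.
So LHS = -32/5.
∫_0^2 v(x) φ(x) dx = ∫_0^2 (-12*x^4 + 24*x^3) dx. Term by term:
  ∫_0^2 -12*x^4 dx = -384/5;  ∫_0^2 24*x^3 dx = 96.
Sum: -384/5 + 96 = 96/5.
So RHS = -∫_0^2 v(x) φ(x) dx = -96/5.
LHS − RHS = 64/5 ≠ 0, so the identity fails.
(For a valid weak derivative the identity must hold for EVERY test function, in particular this one. The failure shows v is NOT the weak derivative of u.)
Correct weak derivative would be u'(x) = 4*x.


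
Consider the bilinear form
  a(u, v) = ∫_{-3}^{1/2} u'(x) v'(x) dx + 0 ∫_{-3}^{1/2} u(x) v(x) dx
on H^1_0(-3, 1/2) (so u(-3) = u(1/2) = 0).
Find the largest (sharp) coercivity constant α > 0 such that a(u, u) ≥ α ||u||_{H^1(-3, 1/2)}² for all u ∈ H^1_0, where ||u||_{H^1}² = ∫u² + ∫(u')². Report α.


α = 4*π^2/(4*π^2 + 49)

Coercivity of a(·,·) on H^1_0(-3, 1/2) means a(u, u) ≥ α ||u||_{H^1}² for every u ∈ H^1_0.
The interval has length L = 7/2, and Poincaré/coercivity depend only on L. Here a(u, u) = ∫(u')² + (0)·∫u².
Here c = 0, so a(u,u) = ∫(u')² alone. The condition a(u,u) ≥ α||u||_{H^1}² reads (1−α)∫(u')² ≥ (α−c)∫u². Any admissible α is ≤ 1 (rapidly oscillating u have ∫u²/∫(u')² → 0), and α = 1 would force 0 ≥ (1−c)∫u², impossible since c < 1; so 1−α > 0. By the sharp Poincaré inequality on H^1_0 of an interval of length L, ∫(u')² ≥ (π/L)²∫u² with equality for the first sine mode sin(π(x−x₀)/L) (x₀ the left endpoint), so the inequality holds for all u iff (1−α)(π/L)² ≥ α − c, i.e. α ≤ ((π/L)² + c)/((π/L)² + 1) = (1 + c(L/π)²)/(1 + (L/π)²). (Direct route, valid since c ≤ 0: Poincaré gives c∫u² ≥ c(L/π)²∫(u')², so a(u,u) ≥ (1 + c(L/π)²)∫(u')², while ||u||_{H^1}² ≤ (1 + (L/π)²)∫(u')²; dividing yields the same α.) With (π/L)² = 4*π^2/49 and c = 0, the largest admissible constant is α = ((π/L)² + c)/((π/L)² + 1).
Simplifying, α = 4*π^2/(4*π^2 + 49).


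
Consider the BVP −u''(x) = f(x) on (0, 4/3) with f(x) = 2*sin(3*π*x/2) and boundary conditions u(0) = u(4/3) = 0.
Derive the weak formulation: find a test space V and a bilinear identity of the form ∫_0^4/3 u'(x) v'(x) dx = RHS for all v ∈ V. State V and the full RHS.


V = H^1_0(0, 4/3) (so v(0) = v(4/3) = 0); weak form: ∫_0^4/3 u'v' dx = ∫_0^4/3 (2*sin(3*π*x/2)) v dx for all v ∈ V.

Multiply both sides by a test function v and integrate from 0 to 4/3:
  ∫_0^4/3 −u''(x) v(x) dx = ∫_0^4/3 f(x) v(x) dx.
Integrate the LHS by parts once:
  ∫_0^4/3 −u'' v dx = −[u'(x) v(x)]_0^4/3 + ∫_0^4/3 u'(x) v'(x) dx.
Thus ∫_0^4/3 u'(x) v'(x) dx = ∫_0^4/3 f(x) v(x) dx + [u'(x) v(x)]_0^4/3.
Choose V so that boundary terms are either known or forced to vanish.
u is Dirichlet: u(0) = u(4/3) = 0. Let V = H^1_0(0, 4/3); then v(0) = v(4/3) = 0, and [u' v]_0^4/3 = 0.
Weak formulation: find u (satisfying any essential BC) such that ∫_0^4/3 u'(x) v'(x) dx = ∫_0^4/3 f v dx for all v ∈ V.
Substituting f(x) = 2*sin(3*π*x/2), the right-hand side is ∫_0^4/3 (2*sin(3*π*x/2)) v dx.


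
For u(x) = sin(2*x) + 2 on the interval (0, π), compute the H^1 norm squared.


||u||_{H^1(0,π)}^2 = 13*π/2

u'(x) = 2*cos(2*x).
Expand u² and (u')² and integrate term by term on (0, π), using: for integers n ≥ 1, ∫_0^π sin²(nx) dx = ∫_0^π cos²(nx) dx = π/2; for n ≠ n', ∫_0^π sin(nx)sin(n'x) dx = ∫_0^π cos(nx)cos(n'x) dx = 0; and by product-to-sum, ∫_0^π sin(nx)cos(n'x) dx = ½∫_0^π [sin((n+n')x) + sin((n−n')x)] dx, which is 0 when n+n' is even and 2n/(n²−n'²) when n+n' is odd (it need not vanish on (0, π)). For the constant mode: ∫_0^π 1 dx = π, ∫_0^π cos(nx) dx = 0, ∫_0^π sin(nx) dx = (1−(−1)^n)/n.
  u² squared terms: (2)²·∫1 dx = 4·π = 4*π;  (1)²·∫sin(2x)² dx = 1·π/2 = π/2.
  u² cross terms: 2·(2)·(1)·∫1·sin(2x) dx = 4·(0) = 0.
  So ∫_0^π u² dx = 4*π + π/2 + 0 = 9*π/2.
  (u')² squared terms: (2)²·∫cos(2x)² dx = 4·π/2 = 2*π.
  So ∫_0^π (u')² dx = 2*π.
||u||_{H^1}^2 = (9*π/2) + (2*π) = 13*π/2.


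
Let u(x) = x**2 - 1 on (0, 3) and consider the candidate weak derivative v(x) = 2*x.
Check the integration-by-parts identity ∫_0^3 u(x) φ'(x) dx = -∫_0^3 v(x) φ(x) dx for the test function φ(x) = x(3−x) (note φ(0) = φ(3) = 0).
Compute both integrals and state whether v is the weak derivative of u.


LHS = -27/2, RHS = -27/2. Yes, v = u' weakly.

u(x) = x**2 - 1, classical derivative u'(x) = 2*x.
φ(x) = x(3−x), so φ'(x) = 3 - 2*x.
Note φ(0) = φ(3) = 0, so the boundary term u·φ vanishes.
LHS = ∫_0^3 u(x) φ'(x) dx = ∫_0^3 (-2*x^3 + 3*x^2 + 2*x - 3) dx. Term by term:
  ∫_0^3 -2*x^3 dx = -81/2;  ∫_0^3 3*x^2 dx = 27;  ∫_0^3 2*x dx = 9;
  ∫_0^3 -3 dx = -9.
Sum: -81/2 + 27 + 9 − 9 = -27/2.
So LHS = -27/2.
∫_0^3 v(x) φ(x) dx = ∫_0^3 (-2*x^3 + 6*x^2) dx. Term by term:
  ∫_0^3 -2*x^3 dx = -81/2;  ∫_0^3 6*x^2 dx = 54.
Sum: -81/2 + 54 = 27/2.
So RHS = -∫_0^3 v(x) φ(x) dx = -27/2.
LHS = RHS, so the identity holds for this test φ.
Moreover u is smooth here and v(x) = u'(x) = 2*x pointwise, so the identity holds for every test function. Hence v is the weak derivative of u.


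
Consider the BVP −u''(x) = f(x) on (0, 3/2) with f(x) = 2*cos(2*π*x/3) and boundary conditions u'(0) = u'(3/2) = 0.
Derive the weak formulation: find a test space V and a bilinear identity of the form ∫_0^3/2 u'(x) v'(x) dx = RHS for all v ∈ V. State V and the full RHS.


V = H^1(0, 3/2) (no boundary constraint on v; u is determined up to an additive constant); weak form: ∫_0^3/2 u'v' dx = ∫_0^3/2 (2*cos(2*π*x/3)) v dx for all v ∈ V.

Multiply both sides by a test function v and integrate from 0 to 3/2:
  ∫_0^3/2 −u''(x) v(x) dx = ∫_0^3/2 f(x) v(x) dx.
Integrate the LHS by parts once:
  ∫_0^3/2 −u'' v dx = −[u'(x) v(x)]_0^3/2 + ∫_0^3/2 u'(x) v'(x) dx.
Thus ∫_0^3/2 u'(x) v'(x) dx = ∫_0^3/2 f(x) v(x) dx + [u'(x) v(x)]_0^3/2.
Choose V so that boundary terms are either known or forced to vanish.
u has homogeneous Neumann: u'(0) = u'(3/2) = 0. So [u' v]_0^3/2 = 0·v(3/2) − 0·v(0) = 0 for any v; take V = H^1(0, 3/2).
Weak formulation: find u (satisfying any essential BC) such that ∫_0^3/2 u'(x) v'(x) dx = ∫_0^3/2 f v dx for all v ∈ V (homogeneous Neumann, so boundary terms vanish).
Substituting f(x) = 2*cos(2*π*x/3), the right-hand side is ∫_0^3/2 (2*cos(2*π*x/3)) v dx.
Compatibility check (pure Neumann): taking v ≡ 1 ∈ V gives 0 = ∫_0^3/2 f dx + (0) − (0), i.e. ∫_0^3/2 f dx must equal u'(0) − u'(3/2) = 0. Indeed ∫_0^3/2 (2*cos(2*π*x/3)) dx = 0, so the data are compatible. The solution is then unique only up to an additive constant (fix it e.g. by requiring ∫_0^3/2 u dx = 0).


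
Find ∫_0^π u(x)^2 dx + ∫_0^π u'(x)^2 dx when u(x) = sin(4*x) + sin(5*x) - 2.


||u||_{H^1(0,π)}^2 = -8/5 + 51*π/2

u'(x) = 4*cos(4*x) + 5*cos(5*x).
Expand u² and (u')² and integrate term by term on (0, π), using: for integers n ≥ 1, ∫_0^π sin²(nx) dx = ∫_0^π cos²(nx) dx = π/2; for n ≠ n', ∫_0^π sin(nx)sin(n'x) dx = ∫_0^π cos(nx)cos(n'x) dx = 0; and by product-to-sum, ∫_0^π sin(nx)cos(n'x) dx = ½∫_0^π [sin((n+n')x) + sin((n−n')x)] dx, which is 0 when n+n' is even and 2n/(n²−n'²) when n+n' is odd (it need not vanish on (0, π)). For the constant mode: ∫_0^π 1 dx = π, ∫_0^π cos(nx) dx = 0, ∫_0^π sin(nx) dx = (1−(−1)^n)/n.
  u² squared terms: (-2)²·∫1 dx = 4·π = 4*π;  (1)²·∫sin(4x)² dx = 1·π/2 = π/2;  (1)²·∫sin(5x)² dx = 1·π/2 = π/2.
  u² cross terms: 2·(-2)·(1)·∫1·sin(4x) dx = -4·(0) = 0;  2·(-2)·(1)·∫1·sin(5x) dx = -4·(2/5) = -8/5;  2·(1)·(1)·∫sin(4x)·sin(5x) dx = 2·(0) = 0.
  So ∫_0^π u² dx = 4*π + π/2 + π/2 + 0 − 8/5 + 0 = -8/5 + 5*π.
  (u')² squared terms: (4)²·∫cos(4x)² dx = 16·π/2 = 8*π;  (5)²·∫cos(5x)² dx = 25·π/2 = 25*π/2.
  (u')² cross terms: 2·(4)·(5)·∫cos(4x)·cos(5x) dx = 40·(0) = 0.
  So ∫_0^π (u')² dx = 8*π + 25*π/2 + 0 = 41*π/2.
||u||_{H^1}^2 = (-8/5 + 5*π) + (41*π/2) = -8/5 + 51*π/2.


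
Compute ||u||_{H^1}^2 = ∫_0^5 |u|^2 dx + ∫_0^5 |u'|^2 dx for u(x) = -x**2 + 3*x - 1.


||u||_{H^1}^2 = 275/2

The H^1 norm (squared) on an interval (0, L) is
  ||u||_{H^1}^2 = ∫_0^L u(x)^2 dx + ∫_0^L u'(x)^2 dx.
Compute u'(x) = 3 - 2*x.
Then u(x)^2 = x**4 - 6*x**3 + 11*x**2 - 6*x + 1 and u'(x)^2 = 4*x**2 - 12*x + 9.
Integrate each monomial from 0 to 5 using ∫_0^5 c·x^n dx = c·5^(n+1)/(n+1):
  ∫_0^5 u(x)^2 dx = ∫_0^5 (x^4 - 6*x^3 + 11*x^2 - 6*x + 1) dx. Term by term:
    ∫_0^5 x^4 dx = 625;  ∫_0^5 -6*x^3 dx = -1875/2;  ∫_0^5 11*x^2 dx = 1375/3;
    ∫_0^5 -6*x dx = -75;  ∫_0^5 1 dx = 5.
  Sum: 625 − 1875/2 + 1375/3 − 75 + 5 = 455/6.
  ∫_0^5 u'(x)^2 dx = ∫_0^5 (4*x^2 - 12*x + 9) dx. Term by term:
    ∫_0^5 4*x^2 dx = 500/3;  ∫_0^5 -12*x dx = -150;  ∫_0^5 9 dx = 45.
  Sum: 500/3 − 150 + 45 = 185/3.
Adding: ||u||_{H^1}^2 = 455/6 + 185/3 = 275/2.


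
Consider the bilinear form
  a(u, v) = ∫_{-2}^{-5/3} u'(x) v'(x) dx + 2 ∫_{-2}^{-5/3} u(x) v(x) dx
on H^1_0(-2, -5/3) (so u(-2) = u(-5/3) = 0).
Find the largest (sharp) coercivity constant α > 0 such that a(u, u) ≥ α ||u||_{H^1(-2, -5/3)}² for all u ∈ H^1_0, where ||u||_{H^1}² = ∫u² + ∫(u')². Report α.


α = 1

Coercivity of a(·,·) on H^1_0(-2, -5/3) means a(u, u) ≥ α ||u||_{H^1}² for every u ∈ H^1_0.
The interval has length L = 1/3, and Poincaré/coercivity depend only on L. Here a(u, u) = ∫(u')² + (2)·∫u².
Here c = 2 ≥ 1, so a(u,u) = ∫(u')² + c∫u² ≥ ∫(u')² + ∫u² = ||u||_{H^1}², i.e. α = 1 works. No larger α is possible: a(u,u) ≥ α||u||_{H^1}² means (1−α)∫(u')² ≥ (α−c)∫u², and for the modes u_n = sin(nπ(x−x₀)/L) (x₀ the left endpoint) one has ∫u_n²/∫(u_n')² = (L/(nπ))² → 0, so a(u_n,u_n)/||u_n||_{H^1}² → 1. Hence the optimal constant is α = 1.
Therefore α = 1.
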